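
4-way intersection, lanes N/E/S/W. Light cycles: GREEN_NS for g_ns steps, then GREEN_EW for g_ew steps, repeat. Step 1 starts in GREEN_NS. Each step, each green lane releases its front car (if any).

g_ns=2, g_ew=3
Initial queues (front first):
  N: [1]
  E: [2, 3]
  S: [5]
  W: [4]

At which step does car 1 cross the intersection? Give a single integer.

Step 1 [NS]: N:car1-GO,E:wait,S:car5-GO,W:wait | queues: N=0 E=2 S=0 W=1
Step 2 [NS]: N:empty,E:wait,S:empty,W:wait | queues: N=0 E=2 S=0 W=1
Step 3 [EW]: N:wait,E:car2-GO,S:wait,W:car4-GO | queues: N=0 E=1 S=0 W=0
Step 4 [EW]: N:wait,E:car3-GO,S:wait,W:empty | queues: N=0 E=0 S=0 W=0
Car 1 crosses at step 1

1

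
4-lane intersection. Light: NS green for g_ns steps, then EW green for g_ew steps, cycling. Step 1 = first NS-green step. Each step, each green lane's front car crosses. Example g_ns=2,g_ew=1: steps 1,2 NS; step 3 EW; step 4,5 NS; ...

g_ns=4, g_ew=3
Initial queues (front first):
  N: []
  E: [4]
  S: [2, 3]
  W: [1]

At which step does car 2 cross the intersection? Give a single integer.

Step 1 [NS]: N:empty,E:wait,S:car2-GO,W:wait | queues: N=0 E=1 S=1 W=1
Step 2 [NS]: N:empty,E:wait,S:car3-GO,W:wait | queues: N=0 E=1 S=0 W=1
Step 3 [NS]: N:empty,E:wait,S:empty,W:wait | queues: N=0 E=1 S=0 W=1
Step 4 [NS]: N:empty,E:wait,S:empty,W:wait | queues: N=0 E=1 S=0 W=1
Step 5 [EW]: N:wait,E:car4-GO,S:wait,W:car1-GO | queues: N=0 E=0 S=0 W=0
Car 2 crosses at step 1

1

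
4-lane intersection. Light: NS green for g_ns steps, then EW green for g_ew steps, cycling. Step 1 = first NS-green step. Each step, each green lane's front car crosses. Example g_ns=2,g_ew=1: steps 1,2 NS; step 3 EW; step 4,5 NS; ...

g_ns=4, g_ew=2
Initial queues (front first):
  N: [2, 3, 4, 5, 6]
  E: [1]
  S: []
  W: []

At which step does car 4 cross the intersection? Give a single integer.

Step 1 [NS]: N:car2-GO,E:wait,S:empty,W:wait | queues: N=4 E=1 S=0 W=0
Step 2 [NS]: N:car3-GO,E:wait,S:empty,W:wait | queues: N=3 E=1 S=0 W=0
Step 3 [NS]: N:car4-GO,E:wait,S:empty,W:wait | queues: N=2 E=1 S=0 W=0
Step 4 [NS]: N:car5-GO,E:wait,S:empty,W:wait | queues: N=1 E=1 S=0 W=0
Step 5 [EW]: N:wait,E:car1-GO,S:wait,W:empty | queues: N=1 E=0 S=0 W=0
Step 6 [EW]: N:wait,E:empty,S:wait,W:empty | queues: N=1 E=0 S=0 W=0
Step 7 [NS]: N:car6-GO,E:wait,S:empty,W:wait | queues: N=0 E=0 S=0 W=0
Car 4 crosses at step 3

3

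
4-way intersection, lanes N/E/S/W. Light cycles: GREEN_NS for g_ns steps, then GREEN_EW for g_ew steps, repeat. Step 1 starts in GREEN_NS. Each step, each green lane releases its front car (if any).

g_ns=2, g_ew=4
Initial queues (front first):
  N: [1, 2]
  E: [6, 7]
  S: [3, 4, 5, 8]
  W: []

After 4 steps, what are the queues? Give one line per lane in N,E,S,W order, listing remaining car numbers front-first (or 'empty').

Step 1 [NS]: N:car1-GO,E:wait,S:car3-GO,W:wait | queues: N=1 E=2 S=3 W=0
Step 2 [NS]: N:car2-GO,E:wait,S:car4-GO,W:wait | queues: N=0 E=2 S=2 W=0
Step 3 [EW]: N:wait,E:car6-GO,S:wait,W:empty | queues: N=0 E=1 S=2 W=0
Step 4 [EW]: N:wait,E:car7-GO,S:wait,W:empty | queues: N=0 E=0 S=2 W=0

N: empty
E: empty
S: 5 8
W: empty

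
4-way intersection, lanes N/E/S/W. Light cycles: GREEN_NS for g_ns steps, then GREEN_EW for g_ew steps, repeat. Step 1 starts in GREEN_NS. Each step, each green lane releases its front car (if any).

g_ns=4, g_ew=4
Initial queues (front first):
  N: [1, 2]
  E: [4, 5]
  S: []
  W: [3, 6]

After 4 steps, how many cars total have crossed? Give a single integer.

Step 1 [NS]: N:car1-GO,E:wait,S:empty,W:wait | queues: N=1 E=2 S=0 W=2
Step 2 [NS]: N:car2-GO,E:wait,S:empty,W:wait | queues: N=0 E=2 S=0 W=2
Step 3 [NS]: N:empty,E:wait,S:empty,W:wait | queues: N=0 E=2 S=0 W=2
Step 4 [NS]: N:empty,E:wait,S:empty,W:wait | queues: N=0 E=2 S=0 W=2
Cars crossed by step 4: 2

Answer: 2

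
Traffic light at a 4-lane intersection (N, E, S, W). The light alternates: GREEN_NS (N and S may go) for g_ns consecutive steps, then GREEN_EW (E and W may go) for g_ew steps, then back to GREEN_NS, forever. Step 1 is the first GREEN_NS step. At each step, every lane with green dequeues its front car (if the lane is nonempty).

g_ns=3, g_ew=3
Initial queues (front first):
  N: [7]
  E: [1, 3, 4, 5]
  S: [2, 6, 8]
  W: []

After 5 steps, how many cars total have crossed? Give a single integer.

Answer: 6

Derivation:
Step 1 [NS]: N:car7-GO,E:wait,S:car2-GO,W:wait | queues: N=0 E=4 S=2 W=0
Step 2 [NS]: N:empty,E:wait,S:car6-GO,W:wait | queues: N=0 E=4 S=1 W=0
Step 3 [NS]: N:empty,E:wait,S:car8-GO,W:wait | queues: N=0 E=4 S=0 W=0
Step 4 [EW]: N:wait,E:car1-GO,S:wait,W:empty | queues: N=0 E=3 S=0 W=0
Step 5 [EW]: N:wait,E:car3-GO,S:wait,W:empty | queues: N=0 E=2 S=0 W=0
Cars crossed by step 5: 6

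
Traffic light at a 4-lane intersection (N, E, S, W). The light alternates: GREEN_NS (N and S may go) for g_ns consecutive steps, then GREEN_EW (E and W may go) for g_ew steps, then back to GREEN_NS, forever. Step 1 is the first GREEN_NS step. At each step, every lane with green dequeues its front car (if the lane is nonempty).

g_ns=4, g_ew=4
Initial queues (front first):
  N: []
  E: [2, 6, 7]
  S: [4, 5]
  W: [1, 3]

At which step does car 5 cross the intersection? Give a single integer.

Step 1 [NS]: N:empty,E:wait,S:car4-GO,W:wait | queues: N=0 E=3 S=1 W=2
Step 2 [NS]: N:empty,E:wait,S:car5-GO,W:wait | queues: N=0 E=3 S=0 W=2
Step 3 [NS]: N:empty,E:wait,S:empty,W:wait | queues: N=0 E=3 S=0 W=2
Step 4 [NS]: N:empty,E:wait,S:empty,W:wait | queues: N=0 E=3 S=0 W=2
Step 5 [EW]: N:wait,E:car2-GO,S:wait,W:car1-GO | queues: N=0 E=2 S=0 W=1
Step 6 [EW]: N:wait,E:car6-GO,S:wait,W:car3-GO | queues: N=0 E=1 S=0 W=0
Step 7 [EW]: N:wait,E:car7-GO,S:wait,W:empty | queues: N=0 E=0 S=0 W=0
Car 5 crosses at step 2

2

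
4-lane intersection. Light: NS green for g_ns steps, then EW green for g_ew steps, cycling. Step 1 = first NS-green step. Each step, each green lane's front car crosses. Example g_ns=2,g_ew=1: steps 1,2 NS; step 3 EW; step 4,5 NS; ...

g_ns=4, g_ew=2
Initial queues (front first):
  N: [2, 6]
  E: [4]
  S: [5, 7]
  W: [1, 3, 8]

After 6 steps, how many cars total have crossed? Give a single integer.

Answer: 7

Derivation:
Step 1 [NS]: N:car2-GO,E:wait,S:car5-GO,W:wait | queues: N=1 E=1 S=1 W=3
Step 2 [NS]: N:car6-GO,E:wait,S:car7-GO,W:wait | queues: N=0 E=1 S=0 W=3
Step 3 [NS]: N:empty,E:wait,S:empty,W:wait | queues: N=0 E=1 S=0 W=3
Step 4 [NS]: N:empty,E:wait,S:empty,W:wait | queues: N=0 E=1 S=0 W=3
Step 5 [EW]: N:wait,E:car4-GO,S:wait,W:car1-GO | queues: N=0 E=0 S=0 W=2
Step 6 [EW]: N:wait,E:empty,S:wait,W:car3-GO | queues: N=0 E=0 S=0 W=1
Cars crossed by step 6: 7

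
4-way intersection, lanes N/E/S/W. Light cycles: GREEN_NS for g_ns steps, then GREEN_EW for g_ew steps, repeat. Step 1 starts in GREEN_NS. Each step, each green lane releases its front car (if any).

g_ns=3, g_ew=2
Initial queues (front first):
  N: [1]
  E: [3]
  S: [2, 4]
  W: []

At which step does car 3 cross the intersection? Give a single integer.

Step 1 [NS]: N:car1-GO,E:wait,S:car2-GO,W:wait | queues: N=0 E=1 S=1 W=0
Step 2 [NS]: N:empty,E:wait,S:car4-GO,W:wait | queues: N=0 E=1 S=0 W=0
Step 3 [NS]: N:empty,E:wait,S:empty,W:wait | queues: N=0 E=1 S=0 W=0
Step 4 [EW]: N:wait,E:car3-GO,S:wait,W:empty | queues: N=0 E=0 S=0 W=0
Car 3 crosses at step 4

4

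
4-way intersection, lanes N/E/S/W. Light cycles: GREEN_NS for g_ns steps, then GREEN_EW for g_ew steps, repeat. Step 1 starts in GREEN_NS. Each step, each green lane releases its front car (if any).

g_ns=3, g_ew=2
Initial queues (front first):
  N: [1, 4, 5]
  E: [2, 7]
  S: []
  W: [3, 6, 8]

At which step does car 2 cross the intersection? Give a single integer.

Step 1 [NS]: N:car1-GO,E:wait,S:empty,W:wait | queues: N=2 E=2 S=0 W=3
Step 2 [NS]: N:car4-GO,E:wait,S:empty,W:wait | queues: N=1 E=2 S=0 W=3
Step 3 [NS]: N:car5-GO,E:wait,S:empty,W:wait | queues: N=0 E=2 S=0 W=3
Step 4 [EW]: N:wait,E:car2-GO,S:wait,W:car3-GO | queues: N=0 E=1 S=0 W=2
Step 5 [EW]: N:wait,E:car7-GO,S:wait,W:car6-GO | queues: N=0 E=0 S=0 W=1
Step 6 [NS]: N:empty,E:wait,S:empty,W:wait | queues: N=0 E=0 S=0 W=1
Step 7 [NS]: N:empty,E:wait,S:empty,W:wait | queues: N=0 E=0 S=0 W=1
Step 8 [NS]: N:empty,E:wait,S:empty,W:wait | queues: N=0 E=0 S=0 W=1
Step 9 [EW]: N:wait,E:empty,S:wait,W:car8-GO | queues: N=0 E=0 S=0 W=0
Car 2 crosses at step 4

4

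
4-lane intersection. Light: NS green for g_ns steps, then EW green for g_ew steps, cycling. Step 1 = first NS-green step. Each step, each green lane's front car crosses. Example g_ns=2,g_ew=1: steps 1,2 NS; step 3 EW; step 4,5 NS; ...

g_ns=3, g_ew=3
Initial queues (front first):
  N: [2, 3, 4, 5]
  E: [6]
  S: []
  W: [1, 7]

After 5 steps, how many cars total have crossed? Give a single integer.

Answer: 6

Derivation:
Step 1 [NS]: N:car2-GO,E:wait,S:empty,W:wait | queues: N=3 E=1 S=0 W=2
Step 2 [NS]: N:car3-GO,E:wait,S:empty,W:wait | queues: N=2 E=1 S=0 W=2
Step 3 [NS]: N:car4-GO,E:wait,S:empty,W:wait | queues: N=1 E=1 S=0 W=2
Step 4 [EW]: N:wait,E:car6-GO,S:wait,W:car1-GO | queues: N=1 E=0 S=0 W=1
Step 5 [EW]: N:wait,E:empty,S:wait,W:car7-GO | queues: N=1 E=0 S=0 W=0
Cars crossed by step 5: 6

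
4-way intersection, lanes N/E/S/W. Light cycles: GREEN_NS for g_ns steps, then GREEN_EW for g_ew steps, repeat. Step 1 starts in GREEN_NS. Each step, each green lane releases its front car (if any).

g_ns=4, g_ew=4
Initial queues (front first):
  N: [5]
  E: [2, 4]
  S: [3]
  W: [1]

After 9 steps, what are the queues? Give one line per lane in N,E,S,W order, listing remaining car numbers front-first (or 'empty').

Step 1 [NS]: N:car5-GO,E:wait,S:car3-GO,W:wait | queues: N=0 E=2 S=0 W=1
Step 2 [NS]: N:empty,E:wait,S:empty,W:wait | queues: N=0 E=2 S=0 W=1
Step 3 [NS]: N:empty,E:wait,S:empty,W:wait | queues: N=0 E=2 S=0 W=1
Step 4 [NS]: N:empty,E:wait,S:empty,W:wait | queues: N=0 E=2 S=0 W=1
Step 5 [EW]: N:wait,E:car2-GO,S:wait,W:car1-GO | queues: N=0 E=1 S=0 W=0
Step 6 [EW]: N:wait,E:car4-GO,S:wait,W:empty | queues: N=0 E=0 S=0 W=0

N: empty
E: empty
S: empty
W: empty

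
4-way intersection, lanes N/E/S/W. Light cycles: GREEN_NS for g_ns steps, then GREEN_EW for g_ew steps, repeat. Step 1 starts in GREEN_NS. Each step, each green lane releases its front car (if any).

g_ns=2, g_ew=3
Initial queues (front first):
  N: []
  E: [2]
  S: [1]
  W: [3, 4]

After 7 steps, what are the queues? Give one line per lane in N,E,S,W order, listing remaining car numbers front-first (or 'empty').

Step 1 [NS]: N:empty,E:wait,S:car1-GO,W:wait | queues: N=0 E=1 S=0 W=2
Step 2 [NS]: N:empty,E:wait,S:empty,W:wait | queues: N=0 E=1 S=0 W=2
Step 3 [EW]: N:wait,E:car2-GO,S:wait,W:car3-GO | queues: N=0 E=0 S=0 W=1
Step 4 [EW]: N:wait,E:empty,S:wait,W:car4-GO | queues: N=0 E=0 S=0 W=0

N: empty
E: empty
S: empty
W: empty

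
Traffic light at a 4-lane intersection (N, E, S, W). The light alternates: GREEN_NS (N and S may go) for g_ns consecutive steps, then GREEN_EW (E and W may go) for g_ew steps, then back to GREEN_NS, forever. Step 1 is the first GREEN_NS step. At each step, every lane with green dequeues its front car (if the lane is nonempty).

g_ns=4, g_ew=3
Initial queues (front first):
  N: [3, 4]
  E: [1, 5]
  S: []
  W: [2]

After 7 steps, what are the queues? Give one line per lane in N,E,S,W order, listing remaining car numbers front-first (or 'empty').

Step 1 [NS]: N:car3-GO,E:wait,S:empty,W:wait | queues: N=1 E=2 S=0 W=1
Step 2 [NS]: N:car4-GO,E:wait,S:empty,W:wait | queues: N=0 E=2 S=0 W=1
Step 3 [NS]: N:empty,E:wait,S:empty,W:wait | queues: N=0 E=2 S=0 W=1
Step 4 [NS]: N:empty,E:wait,S:empty,W:wait | queues: N=0 E=2 S=0 W=1
Step 5 [EW]: N:wait,E:car1-GO,S:wait,W:car2-GO | queues: N=0 E=1 S=0 W=0
Step 6 [EW]: N:wait,E:car5-GO,S:wait,W:empty | queues: N=0 E=0 S=0 W=0

N: empty
E: empty
S: empty
W: empty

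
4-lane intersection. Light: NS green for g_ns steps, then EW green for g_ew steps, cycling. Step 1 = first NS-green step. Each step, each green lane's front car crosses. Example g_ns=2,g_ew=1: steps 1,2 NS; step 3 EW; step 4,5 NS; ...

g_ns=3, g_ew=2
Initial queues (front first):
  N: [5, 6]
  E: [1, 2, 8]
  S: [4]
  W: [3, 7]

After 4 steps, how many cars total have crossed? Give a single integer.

Answer: 5

Derivation:
Step 1 [NS]: N:car5-GO,E:wait,S:car4-GO,W:wait | queues: N=1 E=3 S=0 W=2
Step 2 [NS]: N:car6-GO,E:wait,S:empty,W:wait | queues: N=0 E=3 S=0 W=2
Step 3 [NS]: N:empty,E:wait,S:empty,W:wait | queues: N=0 E=3 S=0 W=2
Step 4 [EW]: N:wait,E:car1-GO,S:wait,W:car3-GO | queues: N=0 E=2 S=0 W=1
Cars crossed by step 4: 5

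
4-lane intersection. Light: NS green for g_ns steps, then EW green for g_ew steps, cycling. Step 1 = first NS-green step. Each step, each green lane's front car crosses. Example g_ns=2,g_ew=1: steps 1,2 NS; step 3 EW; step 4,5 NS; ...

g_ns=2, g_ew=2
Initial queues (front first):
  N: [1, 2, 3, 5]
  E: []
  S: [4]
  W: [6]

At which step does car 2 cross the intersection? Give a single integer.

Step 1 [NS]: N:car1-GO,E:wait,S:car4-GO,W:wait | queues: N=3 E=0 S=0 W=1
Step 2 [NS]: N:car2-GO,E:wait,S:empty,W:wait | queues: N=2 E=0 S=0 W=1
Step 3 [EW]: N:wait,E:empty,S:wait,W:car6-GO | queues: N=2 E=0 S=0 W=0
Step 4 [EW]: N:wait,E:empty,S:wait,W:empty | queues: N=2 E=0 S=0 W=0
Step 5 [NS]: N:car3-GO,E:wait,S:empty,W:wait | queues: N=1 E=0 S=0 W=0
Step 6 [NS]: N:car5-GO,E:wait,S:empty,W:wait | queues: N=0 E=0 S=0 W=0
Car 2 crosses at step 2

2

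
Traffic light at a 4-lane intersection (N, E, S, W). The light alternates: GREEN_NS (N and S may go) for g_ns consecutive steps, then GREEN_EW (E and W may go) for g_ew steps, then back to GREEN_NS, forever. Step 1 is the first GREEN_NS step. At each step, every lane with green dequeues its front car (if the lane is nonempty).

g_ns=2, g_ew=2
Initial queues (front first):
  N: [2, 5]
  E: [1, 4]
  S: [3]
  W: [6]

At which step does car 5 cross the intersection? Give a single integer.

Step 1 [NS]: N:car2-GO,E:wait,S:car3-GO,W:wait | queues: N=1 E=2 S=0 W=1
Step 2 [NS]: N:car5-GO,E:wait,S:empty,W:wait | queues: N=0 E=2 S=0 W=1
Step 3 [EW]: N:wait,E:car1-GO,S:wait,W:car6-GO | queues: N=0 E=1 S=0 W=0
Step 4 [EW]: N:wait,E:car4-GO,S:wait,W:empty | queues: N=0 E=0 S=0 W=0
Car 5 crosses at step 2

2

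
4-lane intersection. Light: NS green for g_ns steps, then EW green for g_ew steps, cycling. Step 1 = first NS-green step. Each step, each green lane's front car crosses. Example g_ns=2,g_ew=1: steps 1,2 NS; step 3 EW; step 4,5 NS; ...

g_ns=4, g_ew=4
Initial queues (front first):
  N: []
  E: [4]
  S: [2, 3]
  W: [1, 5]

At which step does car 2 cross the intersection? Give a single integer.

Step 1 [NS]: N:empty,E:wait,S:car2-GO,W:wait | queues: N=0 E=1 S=1 W=2
Step 2 [NS]: N:empty,E:wait,S:car3-GO,W:wait | queues: N=0 E=1 S=0 W=2
Step 3 [NS]: N:empty,E:wait,S:empty,W:wait | queues: N=0 E=1 S=0 W=2
Step 4 [NS]: N:empty,E:wait,S:empty,W:wait | queues: N=0 E=1 S=0 W=2
Step 5 [EW]: N:wait,E:car4-GO,S:wait,W:car1-GO | queues: N=0 E=0 S=0 W=1
Step 6 [EW]: N:wait,E:empty,S:wait,W:car5-GO | queues: N=0 E=0 S=0 W=0
Car 2 crosses at step 1

1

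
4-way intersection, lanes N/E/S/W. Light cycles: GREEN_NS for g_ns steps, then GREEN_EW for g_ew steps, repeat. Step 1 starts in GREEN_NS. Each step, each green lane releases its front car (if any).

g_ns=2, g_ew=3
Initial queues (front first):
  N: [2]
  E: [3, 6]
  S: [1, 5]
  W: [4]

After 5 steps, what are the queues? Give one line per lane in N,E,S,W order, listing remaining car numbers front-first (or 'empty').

Step 1 [NS]: N:car2-GO,E:wait,S:car1-GO,W:wait | queues: N=0 E=2 S=1 W=1
Step 2 [NS]: N:empty,E:wait,S:car5-GO,W:wait | queues: N=0 E=2 S=0 W=1
Step 3 [EW]: N:wait,E:car3-GO,S:wait,W:car4-GO | queues: N=0 E=1 S=0 W=0
Step 4 [EW]: N:wait,E:car6-GO,S:wait,W:empty | queues: N=0 E=0 S=0 W=0

N: empty
E: empty
S: empty
W: empty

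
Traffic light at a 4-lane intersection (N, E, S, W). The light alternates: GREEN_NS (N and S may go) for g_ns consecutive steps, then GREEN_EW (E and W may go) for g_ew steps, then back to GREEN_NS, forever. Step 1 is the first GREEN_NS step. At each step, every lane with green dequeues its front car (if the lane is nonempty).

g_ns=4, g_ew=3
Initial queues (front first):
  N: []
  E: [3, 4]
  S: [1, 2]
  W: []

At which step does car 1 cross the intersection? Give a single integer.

Step 1 [NS]: N:empty,E:wait,S:car1-GO,W:wait | queues: N=0 E=2 S=1 W=0
Step 2 [NS]: N:empty,E:wait,S:car2-GO,W:wait | queues: N=0 E=2 S=0 W=0
Step 3 [NS]: N:empty,E:wait,S:empty,W:wait | queues: N=0 E=2 S=0 W=0
Step 4 [NS]: N:empty,E:wait,S:empty,W:wait | queues: N=0 E=2 S=0 W=0
Step 5 [EW]: N:wait,E:car3-GO,S:wait,W:empty | queues: N=0 E=1 S=0 W=0
Step 6 [EW]: N:wait,E:car4-GO,S:wait,W:empty | queues: N=0 E=0 S=0 W=0
Car 1 crosses at step 1

1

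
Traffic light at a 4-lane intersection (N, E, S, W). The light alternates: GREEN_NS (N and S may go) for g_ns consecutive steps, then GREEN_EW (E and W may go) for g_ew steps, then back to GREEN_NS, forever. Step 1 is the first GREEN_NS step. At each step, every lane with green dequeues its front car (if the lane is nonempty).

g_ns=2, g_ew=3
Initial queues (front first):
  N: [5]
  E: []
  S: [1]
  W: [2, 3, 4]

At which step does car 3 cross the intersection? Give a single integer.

Step 1 [NS]: N:car5-GO,E:wait,S:car1-GO,W:wait | queues: N=0 E=0 S=0 W=3
Step 2 [NS]: N:empty,E:wait,S:empty,W:wait | queues: N=0 E=0 S=0 W=3
Step 3 [EW]: N:wait,E:empty,S:wait,W:car2-GO | queues: N=0 E=0 S=0 W=2
Step 4 [EW]: N:wait,E:empty,S:wait,W:car3-GO | queues: N=0 E=0 S=0 W=1
Step 5 [EW]: N:wait,E:empty,S:wait,W:car4-GO | queues: N=0 E=0 S=0 W=0
Car 3 crosses at step 4

4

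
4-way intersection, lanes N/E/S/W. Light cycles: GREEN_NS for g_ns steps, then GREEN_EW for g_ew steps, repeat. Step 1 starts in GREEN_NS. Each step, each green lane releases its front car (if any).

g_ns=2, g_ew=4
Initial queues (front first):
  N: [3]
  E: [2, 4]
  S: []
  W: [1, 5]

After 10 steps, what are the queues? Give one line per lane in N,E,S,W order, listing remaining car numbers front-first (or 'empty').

Step 1 [NS]: N:car3-GO,E:wait,S:empty,W:wait | queues: N=0 E=2 S=0 W=2
Step 2 [NS]: N:empty,E:wait,S:empty,W:wait | queues: N=0 E=2 S=0 W=2
Step 3 [EW]: N:wait,E:car2-GO,S:wait,W:car1-GO | queues: N=0 E=1 S=0 W=1
Step 4 [EW]: N:wait,E:car4-GO,S:wait,W:car5-GO | queues: N=0 E=0 S=0 W=0

N: empty
E: empty
S: empty
W: empty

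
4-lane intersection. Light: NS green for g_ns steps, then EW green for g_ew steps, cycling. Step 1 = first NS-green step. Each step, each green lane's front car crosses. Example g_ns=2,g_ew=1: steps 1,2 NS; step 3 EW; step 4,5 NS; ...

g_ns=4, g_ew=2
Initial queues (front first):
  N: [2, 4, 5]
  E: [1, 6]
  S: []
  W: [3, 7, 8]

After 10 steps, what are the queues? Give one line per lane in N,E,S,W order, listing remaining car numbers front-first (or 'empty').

Step 1 [NS]: N:car2-GO,E:wait,S:empty,W:wait | queues: N=2 E=2 S=0 W=3
Step 2 [NS]: N:car4-GO,E:wait,S:empty,W:wait | queues: N=1 E=2 S=0 W=3
Step 3 [NS]: N:car5-GO,E:wait,S:empty,W:wait | queues: N=0 E=2 S=0 W=3
Step 4 [NS]: N:empty,E:wait,S:empty,W:wait | queues: N=0 E=2 S=0 W=3
Step 5 [EW]: N:wait,E:car1-GO,S:wait,W:car3-GO | queues: N=0 E=1 S=0 W=2
Step 6 [EW]: N:wait,E:car6-GO,S:wait,W:car7-GO | queues: N=0 E=0 S=0 W=1
Step 7 [NS]: N:empty,E:wait,S:empty,W:wait | queues: N=0 E=0 S=0 W=1
Step 8 [NS]: N:empty,E:wait,S:empty,W:wait | queues: N=0 E=0 S=0 W=1
Step 9 [NS]: N:empty,E:wait,S:empty,W:wait | queues: N=0 E=0 S=0 W=1
Step 10 [NS]: N:empty,E:wait,S:empty,W:wait | queues: N=0 E=0 S=0 W=1

N: empty
E: empty
S: empty
W: 8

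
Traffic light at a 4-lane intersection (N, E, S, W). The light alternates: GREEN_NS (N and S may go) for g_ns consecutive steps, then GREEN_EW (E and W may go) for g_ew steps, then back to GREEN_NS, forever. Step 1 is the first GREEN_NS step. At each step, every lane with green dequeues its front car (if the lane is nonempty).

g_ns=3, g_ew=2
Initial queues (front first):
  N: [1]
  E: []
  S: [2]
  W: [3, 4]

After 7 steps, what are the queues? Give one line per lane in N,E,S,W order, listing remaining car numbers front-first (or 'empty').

Step 1 [NS]: N:car1-GO,E:wait,S:car2-GO,W:wait | queues: N=0 E=0 S=0 W=2
Step 2 [NS]: N:empty,E:wait,S:empty,W:wait | queues: N=0 E=0 S=0 W=2
Step 3 [NS]: N:empty,E:wait,S:empty,W:wait | queues: N=0 E=0 S=0 W=2
Step 4 [EW]: N:wait,E:empty,S:wait,W:car3-GO | queues: N=0 E=0 S=0 W=1
Step 5 [EW]: N:wait,E:empty,S:wait,W:car4-GO | queues: N=0 E=0 S=0 W=0

N: empty
E: empty
S: empty
W: empty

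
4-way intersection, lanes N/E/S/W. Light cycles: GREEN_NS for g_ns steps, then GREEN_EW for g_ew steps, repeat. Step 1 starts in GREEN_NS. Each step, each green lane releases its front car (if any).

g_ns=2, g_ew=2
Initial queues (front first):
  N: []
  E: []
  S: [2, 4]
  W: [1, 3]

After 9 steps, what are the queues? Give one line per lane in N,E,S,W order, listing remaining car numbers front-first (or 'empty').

Step 1 [NS]: N:empty,E:wait,S:car2-GO,W:wait | queues: N=0 E=0 S=1 W=2
Step 2 [NS]: N:empty,E:wait,S:car4-GO,W:wait | queues: N=0 E=0 S=0 W=2
Step 3 [EW]: N:wait,E:empty,S:wait,W:car1-GO | queues: N=0 E=0 S=0 W=1
Step 4 [EW]: N:wait,E:empty,S:wait,W:car3-GO | queues: N=0 E=0 S=0 W=0

N: empty
E: empty
S: empty
W: empty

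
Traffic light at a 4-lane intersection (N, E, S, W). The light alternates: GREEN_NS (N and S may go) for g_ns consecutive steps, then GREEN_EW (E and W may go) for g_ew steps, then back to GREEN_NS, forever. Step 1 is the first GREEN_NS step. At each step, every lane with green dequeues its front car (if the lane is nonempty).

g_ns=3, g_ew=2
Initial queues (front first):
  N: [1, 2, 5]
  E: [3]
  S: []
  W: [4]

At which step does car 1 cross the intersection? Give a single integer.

Step 1 [NS]: N:car1-GO,E:wait,S:empty,W:wait | queues: N=2 E=1 S=0 W=1
Step 2 [NS]: N:car2-GO,E:wait,S:empty,W:wait | queues: N=1 E=1 S=0 W=1
Step 3 [NS]: N:car5-GO,E:wait,S:empty,W:wait | queues: N=0 E=1 S=0 W=1
Step 4 [EW]: N:wait,E:car3-GO,S:wait,W:car4-GO | queues: N=0 E=0 S=0 W=0
Car 1 crosses at step 1

1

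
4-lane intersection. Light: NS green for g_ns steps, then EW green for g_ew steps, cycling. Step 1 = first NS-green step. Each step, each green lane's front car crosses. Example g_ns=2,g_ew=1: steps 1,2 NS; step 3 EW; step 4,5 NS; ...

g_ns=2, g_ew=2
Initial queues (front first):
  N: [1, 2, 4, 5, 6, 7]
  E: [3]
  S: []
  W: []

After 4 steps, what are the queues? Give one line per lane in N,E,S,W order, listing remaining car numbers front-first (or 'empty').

Step 1 [NS]: N:car1-GO,E:wait,S:empty,W:wait | queues: N=5 E=1 S=0 W=0
Step 2 [NS]: N:car2-GO,E:wait,S:empty,W:wait | queues: N=4 E=1 S=0 W=0
Step 3 [EW]: N:wait,E:car3-GO,S:wait,W:empty | queues: N=4 E=0 S=0 W=0
Step 4 [EW]: N:wait,E:empty,S:wait,W:empty | queues: N=4 E=0 S=0 W=0

N: 4 5 6 7
E: empty
S: empty
W: empty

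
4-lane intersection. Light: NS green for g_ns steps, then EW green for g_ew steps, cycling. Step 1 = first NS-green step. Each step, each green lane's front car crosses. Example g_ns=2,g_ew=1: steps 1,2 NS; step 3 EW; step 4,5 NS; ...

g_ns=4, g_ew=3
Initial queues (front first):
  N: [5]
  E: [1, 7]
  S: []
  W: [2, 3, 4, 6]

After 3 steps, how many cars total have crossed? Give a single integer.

Step 1 [NS]: N:car5-GO,E:wait,S:empty,W:wait | queues: N=0 E=2 S=0 W=4
Step 2 [NS]: N:empty,E:wait,S:empty,W:wait | queues: N=0 E=2 S=0 W=4
Step 3 [NS]: N:empty,E:wait,S:empty,W:wait | queues: N=0 E=2 S=0 W=4
Cars crossed by step 3: 1

Answer: 1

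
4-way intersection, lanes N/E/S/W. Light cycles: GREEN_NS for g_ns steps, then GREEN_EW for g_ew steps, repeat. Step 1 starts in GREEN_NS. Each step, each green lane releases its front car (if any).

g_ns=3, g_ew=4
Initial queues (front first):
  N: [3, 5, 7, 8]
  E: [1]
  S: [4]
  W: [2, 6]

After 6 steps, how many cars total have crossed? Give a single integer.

Step 1 [NS]: N:car3-GO,E:wait,S:car4-GO,W:wait | queues: N=3 E=1 S=0 W=2
Step 2 [NS]: N:car5-GO,E:wait,S:empty,W:wait | queues: N=2 E=1 S=0 W=2
Step 3 [NS]: N:car7-GO,E:wait,S:empty,W:wait | queues: N=1 E=1 S=0 W=2
Step 4 [EW]: N:wait,E:car1-GO,S:wait,W:car2-GO | queues: N=1 E=0 S=0 W=1
Step 5 [EW]: N:wait,E:empty,S:wait,W:car6-GO | queues: N=1 E=0 S=0 W=0
Step 6 [EW]: N:wait,E:empty,S:wait,W:empty | queues: N=1 E=0 S=0 W=0
Cars crossed by step 6: 7

Answer: 7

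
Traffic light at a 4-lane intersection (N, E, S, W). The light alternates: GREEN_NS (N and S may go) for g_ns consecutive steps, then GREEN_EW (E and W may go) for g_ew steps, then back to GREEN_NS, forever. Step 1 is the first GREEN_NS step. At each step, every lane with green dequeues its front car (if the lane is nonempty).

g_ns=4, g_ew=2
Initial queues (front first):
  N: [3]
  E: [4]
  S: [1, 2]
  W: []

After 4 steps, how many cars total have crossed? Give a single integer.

Answer: 3

Derivation:
Step 1 [NS]: N:car3-GO,E:wait,S:car1-GO,W:wait | queues: N=0 E=1 S=1 W=0
Step 2 [NS]: N:empty,E:wait,S:car2-GO,W:wait | queues: N=0 E=1 S=0 W=0
Step 3 [NS]: N:empty,E:wait,S:empty,W:wait | queues: N=0 E=1 S=0 W=0
Step 4 [NS]: N:empty,E:wait,S:empty,W:wait | queues: N=0 E=1 S=0 W=0
Cars crossed by step 4: 3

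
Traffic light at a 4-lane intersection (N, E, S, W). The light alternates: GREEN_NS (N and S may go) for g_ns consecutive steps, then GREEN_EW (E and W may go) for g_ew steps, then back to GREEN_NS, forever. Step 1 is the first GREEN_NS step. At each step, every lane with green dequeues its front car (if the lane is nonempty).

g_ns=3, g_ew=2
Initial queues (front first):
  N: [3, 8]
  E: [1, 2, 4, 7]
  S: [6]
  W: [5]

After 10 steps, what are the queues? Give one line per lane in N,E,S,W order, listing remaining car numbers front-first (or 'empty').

Step 1 [NS]: N:car3-GO,E:wait,S:car6-GO,W:wait | queues: N=1 E=4 S=0 W=1
Step 2 [NS]: N:car8-GO,E:wait,S:empty,W:wait | queues: N=0 E=4 S=0 W=1
Step 3 [NS]: N:empty,E:wait,S:empty,W:wait | queues: N=0 E=4 S=0 W=1
Step 4 [EW]: N:wait,E:car1-GO,S:wait,W:car5-GO | queues: N=0 E=3 S=0 W=0
Step 5 [EW]: N:wait,E:car2-GO,S:wait,W:empty | queues: N=0 E=2 S=0 W=0
Step 6 [NS]: N:empty,E:wait,S:empty,W:wait | queues: N=0 E=2 S=0 W=0
Step 7 [NS]: N:empty,E:wait,S:empty,W:wait | queues: N=0 E=2 S=0 W=0
Step 8 [NS]: N:empty,E:wait,S:empty,W:wait | queues: N=0 E=2 S=0 W=0
Step 9 [EW]: N:wait,E:car4-GO,S:wait,W:empty | queues: N=0 E=1 S=0 W=0
Step 10 [EW]: N:wait,E:car7-GO,S:wait,W:empty | queues: N=0 E=0 S=0 W=0

N: empty
E: empty
S: empty
W: empty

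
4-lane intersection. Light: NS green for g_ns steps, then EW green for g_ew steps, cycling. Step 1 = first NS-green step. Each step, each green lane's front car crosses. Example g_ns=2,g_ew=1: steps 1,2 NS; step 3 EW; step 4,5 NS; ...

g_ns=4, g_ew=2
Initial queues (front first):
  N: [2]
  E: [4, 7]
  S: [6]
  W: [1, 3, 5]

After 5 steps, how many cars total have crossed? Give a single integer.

Step 1 [NS]: N:car2-GO,E:wait,S:car6-GO,W:wait | queues: N=0 E=2 S=0 W=3
Step 2 [NS]: N:empty,E:wait,S:empty,W:wait | queues: N=0 E=2 S=0 W=3
Step 3 [NS]: N:empty,E:wait,S:empty,W:wait | queues: N=0 E=2 S=0 W=3
Step 4 [NS]: N:empty,E:wait,S:empty,W:wait | queues: N=0 E=2 S=0 W=3
Step 5 [EW]: N:wait,E:car4-GO,S:wait,W:car1-GO | queues: N=0 E=1 S=0 W=2
Cars crossed by step 5: 4

Answer: 4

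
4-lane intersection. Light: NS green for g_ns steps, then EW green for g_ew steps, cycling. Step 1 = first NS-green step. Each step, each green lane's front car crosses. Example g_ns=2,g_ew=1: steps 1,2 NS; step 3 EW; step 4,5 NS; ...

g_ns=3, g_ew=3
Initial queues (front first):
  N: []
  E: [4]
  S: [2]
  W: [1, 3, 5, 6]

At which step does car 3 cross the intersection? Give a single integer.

Step 1 [NS]: N:empty,E:wait,S:car2-GO,W:wait | queues: N=0 E=1 S=0 W=4
Step 2 [NS]: N:empty,E:wait,S:empty,W:wait | queues: N=0 E=1 S=0 W=4
Step 3 [NS]: N:empty,E:wait,S:empty,W:wait | queues: N=0 E=1 S=0 W=4
Step 4 [EW]: N:wait,E:car4-GO,S:wait,W:car1-GO | queues: N=0 E=0 S=0 W=3
Step 5 [EW]: N:wait,E:empty,S:wait,W:car3-GO | queues: N=0 E=0 S=0 W=2
Step 6 [EW]: N:wait,E:empty,S:wait,W:car5-GO | queues: N=0 E=0 S=0 W=1
Step 7 [NS]: N:empty,E:wait,S:empty,W:wait | queues: N=0 E=0 S=0 W=1
Step 8 [NS]: N:empty,E:wait,S:empty,W:wait | queues: N=0 E=0 S=0 W=1
Step 9 [NS]: N:empty,E:wait,S:empty,W:wait | queues: N=0 E=0 S=0 W=1
Step 10 [EW]: N:wait,E:empty,S:wait,W:car6-GO | queues: N=0 E=0 S=0 W=0
Car 3 crosses at step 5

5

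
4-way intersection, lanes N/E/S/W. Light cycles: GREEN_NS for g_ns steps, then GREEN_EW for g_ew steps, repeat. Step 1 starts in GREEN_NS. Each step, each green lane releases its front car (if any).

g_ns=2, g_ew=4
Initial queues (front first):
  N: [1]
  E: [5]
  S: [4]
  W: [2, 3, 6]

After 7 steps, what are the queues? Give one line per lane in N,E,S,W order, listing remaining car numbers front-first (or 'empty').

Step 1 [NS]: N:car1-GO,E:wait,S:car4-GO,W:wait | queues: N=0 E=1 S=0 W=3
Step 2 [NS]: N:empty,E:wait,S:empty,W:wait | queues: N=0 E=1 S=0 W=3
Step 3 [EW]: N:wait,E:car5-GO,S:wait,W:car2-GO | queues: N=0 E=0 S=0 W=2
Step 4 [EW]: N:wait,E:empty,S:wait,W:car3-GO | queues: N=0 E=0 S=0 W=1
Step 5 [EW]: N:wait,E:empty,S:wait,W:car6-GO | queues: N=0 E=0 S=0 W=0

N: empty
E: empty
S: empty
W: empty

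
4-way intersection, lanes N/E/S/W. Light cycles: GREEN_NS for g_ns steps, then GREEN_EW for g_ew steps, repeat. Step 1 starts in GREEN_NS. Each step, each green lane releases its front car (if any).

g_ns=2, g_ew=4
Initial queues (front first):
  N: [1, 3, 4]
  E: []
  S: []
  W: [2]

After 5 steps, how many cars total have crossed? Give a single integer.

Answer: 3

Derivation:
Step 1 [NS]: N:car1-GO,E:wait,S:empty,W:wait | queues: N=2 E=0 S=0 W=1
Step 2 [NS]: N:car3-GO,E:wait,S:empty,W:wait | queues: N=1 E=0 S=0 W=1
Step 3 [EW]: N:wait,E:empty,S:wait,W:car2-GO | queues: N=1 E=0 S=0 W=0
Step 4 [EW]: N:wait,E:empty,S:wait,W:empty | queues: N=1 E=0 S=0 W=0
Step 5 [EW]: N:wait,E:empty,S:wait,W:empty | queues: N=1 E=0 S=0 W=0
Cars crossed by step 5: 3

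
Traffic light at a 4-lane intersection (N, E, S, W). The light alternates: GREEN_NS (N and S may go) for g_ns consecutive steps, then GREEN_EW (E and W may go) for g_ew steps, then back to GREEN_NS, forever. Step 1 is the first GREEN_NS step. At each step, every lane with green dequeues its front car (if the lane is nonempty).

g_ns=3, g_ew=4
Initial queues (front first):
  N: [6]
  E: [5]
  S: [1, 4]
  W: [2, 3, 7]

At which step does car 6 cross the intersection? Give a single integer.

Step 1 [NS]: N:car6-GO,E:wait,S:car1-GO,W:wait | queues: N=0 E=1 S=1 W=3
Step 2 [NS]: N:empty,E:wait,S:car4-GO,W:wait | queues: N=0 E=1 S=0 W=3
Step 3 [NS]: N:empty,E:wait,S:empty,W:wait | queues: N=0 E=1 S=0 W=3
Step 4 [EW]: N:wait,E:car5-GO,S:wait,W:car2-GO | queues: N=0 E=0 S=0 W=2
Step 5 [EW]: N:wait,E:empty,S:wait,W:car3-GO | queues: N=0 E=0 S=0 W=1
Step 6 [EW]: N:wait,E:empty,S:wait,W:car7-GO | queues: N=0 E=0 S=0 W=0
Car 6 crosses at step 1

1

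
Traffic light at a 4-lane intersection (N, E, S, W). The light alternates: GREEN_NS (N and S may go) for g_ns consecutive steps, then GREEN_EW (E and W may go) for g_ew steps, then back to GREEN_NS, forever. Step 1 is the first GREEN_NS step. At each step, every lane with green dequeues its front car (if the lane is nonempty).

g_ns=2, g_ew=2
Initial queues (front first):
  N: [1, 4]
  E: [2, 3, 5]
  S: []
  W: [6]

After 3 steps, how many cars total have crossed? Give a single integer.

Step 1 [NS]: N:car1-GO,E:wait,S:empty,W:wait | queues: N=1 E=3 S=0 W=1
Step 2 [NS]: N:car4-GO,E:wait,S:empty,W:wait | queues: N=0 E=3 S=0 W=1
Step 3 [EW]: N:wait,E:car2-GO,S:wait,W:car6-GO | queues: N=0 E=2 S=0 W=0
Cars crossed by step 3: 4

Answer: 4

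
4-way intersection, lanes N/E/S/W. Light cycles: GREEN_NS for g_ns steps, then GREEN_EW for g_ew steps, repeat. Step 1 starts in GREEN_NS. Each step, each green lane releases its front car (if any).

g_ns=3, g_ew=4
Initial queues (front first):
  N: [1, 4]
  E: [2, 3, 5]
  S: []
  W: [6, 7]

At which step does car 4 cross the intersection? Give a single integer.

Step 1 [NS]: N:car1-GO,E:wait,S:empty,W:wait | queues: N=1 E=3 S=0 W=2
Step 2 [NS]: N:car4-GO,E:wait,S:empty,W:wait | queues: N=0 E=3 S=0 W=2
Step 3 [NS]: N:empty,E:wait,S:empty,W:wait | queues: N=0 E=3 S=0 W=2
Step 4 [EW]: N:wait,E:car2-GO,S:wait,W:car6-GO | queues: N=0 E=2 S=0 W=1
Step 5 [EW]: N:wait,E:car3-GO,S:wait,W:car7-GO | queues: N=0 E=1 S=0 W=0
Step 6 [EW]: N:wait,E:car5-GO,S:wait,W:empty | queues: N=0 E=0 S=0 W=0
Car 4 crosses at step 2

2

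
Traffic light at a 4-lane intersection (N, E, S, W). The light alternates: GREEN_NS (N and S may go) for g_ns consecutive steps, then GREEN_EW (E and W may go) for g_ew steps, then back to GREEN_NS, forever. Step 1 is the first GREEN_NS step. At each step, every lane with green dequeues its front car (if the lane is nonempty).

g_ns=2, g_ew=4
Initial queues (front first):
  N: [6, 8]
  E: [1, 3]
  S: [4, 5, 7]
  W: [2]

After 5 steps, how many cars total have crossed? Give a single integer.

Answer: 7

Derivation:
Step 1 [NS]: N:car6-GO,E:wait,S:car4-GO,W:wait | queues: N=1 E=2 S=2 W=1
Step 2 [NS]: N:car8-GO,E:wait,S:car5-GO,W:wait | queues: N=0 E=2 S=1 W=1
Step 3 [EW]: N:wait,E:car1-GO,S:wait,W:car2-GO | queues: N=0 E=1 S=1 W=0
Step 4 [EW]: N:wait,E:car3-GO,S:wait,W:empty | queues: N=0 E=0 S=1 W=0
Step 5 [EW]: N:wait,E:empty,S:wait,W:empty | queues: N=0 E=0 S=1 W=0
Cars crossed by step 5: 7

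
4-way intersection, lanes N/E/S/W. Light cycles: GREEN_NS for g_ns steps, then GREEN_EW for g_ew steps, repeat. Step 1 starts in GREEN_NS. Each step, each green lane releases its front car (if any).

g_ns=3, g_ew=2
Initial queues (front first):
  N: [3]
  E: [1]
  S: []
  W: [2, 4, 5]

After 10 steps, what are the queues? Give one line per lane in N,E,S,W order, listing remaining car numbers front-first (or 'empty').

Step 1 [NS]: N:car3-GO,E:wait,S:empty,W:wait | queues: N=0 E=1 S=0 W=3
Step 2 [NS]: N:empty,E:wait,S:empty,W:wait | queues: N=0 E=1 S=0 W=3
Step 3 [NS]: N:empty,E:wait,S:empty,W:wait | queues: N=0 E=1 S=0 W=3
Step 4 [EW]: N:wait,E:car1-GO,S:wait,W:car2-GO | queues: N=0 E=0 S=0 W=2
Step 5 [EW]: N:wait,E:empty,S:wait,W:car4-GO | queues: N=0 E=0 S=0 W=1
Step 6 [NS]: N:empty,E:wait,S:empty,W:wait | queues: N=0 E=0 S=0 W=1
Step 7 [NS]: N:empty,E:wait,S:empty,W:wait | queues: N=0 E=0 S=0 W=1
Step 8 [NS]: N:empty,E:wait,S:empty,W:wait | queues: N=0 E=0 S=0 W=1
Step 9 [EW]: N:wait,E:empty,S:wait,W:car5-GO | queues: N=0 E=0 S=0 W=0

N: empty
E: empty
S: empty
W: empty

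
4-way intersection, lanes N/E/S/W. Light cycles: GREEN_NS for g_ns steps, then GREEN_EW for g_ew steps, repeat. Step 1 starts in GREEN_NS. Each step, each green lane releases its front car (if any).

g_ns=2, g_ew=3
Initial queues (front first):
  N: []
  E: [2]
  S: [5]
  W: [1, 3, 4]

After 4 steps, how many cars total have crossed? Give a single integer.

Step 1 [NS]: N:empty,E:wait,S:car5-GO,W:wait | queues: N=0 E=1 S=0 W=3
Step 2 [NS]: N:empty,E:wait,S:empty,W:wait | queues: N=0 E=1 S=0 W=3
Step 3 [EW]: N:wait,E:car2-GO,S:wait,W:car1-GO | queues: N=0 E=0 S=0 W=2
Step 4 [EW]: N:wait,E:empty,S:wait,W:car3-GO | queues: N=0 E=0 S=0 W=1
Cars crossed by step 4: 4

Answer: 4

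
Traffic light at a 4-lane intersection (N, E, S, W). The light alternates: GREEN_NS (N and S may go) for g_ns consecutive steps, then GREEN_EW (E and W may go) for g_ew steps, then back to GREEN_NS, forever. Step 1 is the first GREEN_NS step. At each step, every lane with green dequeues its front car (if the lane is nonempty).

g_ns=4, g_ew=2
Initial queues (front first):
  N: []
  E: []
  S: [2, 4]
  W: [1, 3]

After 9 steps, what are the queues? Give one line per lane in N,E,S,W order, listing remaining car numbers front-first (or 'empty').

Step 1 [NS]: N:empty,E:wait,S:car2-GO,W:wait | queues: N=0 E=0 S=1 W=2
Step 2 [NS]: N:empty,E:wait,S:car4-GO,W:wait | queues: N=0 E=0 S=0 W=2
Step 3 [NS]: N:empty,E:wait,S:empty,W:wait | queues: N=0 E=0 S=0 W=2
Step 4 [NS]: N:empty,E:wait,S:empty,W:wait | queues: N=0 E=0 S=0 W=2
Step 5 [EW]: N:wait,E:empty,S:wait,W:car1-GO | queues: N=0 E=0 S=0 W=1
Step 6 [EW]: N:wait,E:empty,S:wait,W:car3-GO | queues: N=0 E=0 S=0 W=0

N: empty
E: empty
S: empty
W: empty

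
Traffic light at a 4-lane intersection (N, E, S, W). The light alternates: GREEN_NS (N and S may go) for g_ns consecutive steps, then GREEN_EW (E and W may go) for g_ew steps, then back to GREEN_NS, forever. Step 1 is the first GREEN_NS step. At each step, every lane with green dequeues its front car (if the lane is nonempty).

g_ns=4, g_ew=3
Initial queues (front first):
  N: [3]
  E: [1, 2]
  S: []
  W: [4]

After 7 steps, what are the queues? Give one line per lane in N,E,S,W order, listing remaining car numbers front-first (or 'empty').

Step 1 [NS]: N:car3-GO,E:wait,S:empty,W:wait | queues: N=0 E=2 S=0 W=1
Step 2 [NS]: N:empty,E:wait,S:empty,W:wait | queues: N=0 E=2 S=0 W=1
Step 3 [NS]: N:empty,E:wait,S:empty,W:wait | queues: N=0 E=2 S=0 W=1
Step 4 [NS]: N:empty,E:wait,S:empty,W:wait | queues: N=0 E=2 S=0 W=1
Step 5 [EW]: N:wait,E:car1-GO,S:wait,W:car4-GO | queues: N=0 E=1 S=0 W=0
Step 6 [EW]: N:wait,E:car2-GO,S:wait,W:empty | queues: N=0 E=0 S=0 W=0

N: empty
E: empty
S: empty
W: empty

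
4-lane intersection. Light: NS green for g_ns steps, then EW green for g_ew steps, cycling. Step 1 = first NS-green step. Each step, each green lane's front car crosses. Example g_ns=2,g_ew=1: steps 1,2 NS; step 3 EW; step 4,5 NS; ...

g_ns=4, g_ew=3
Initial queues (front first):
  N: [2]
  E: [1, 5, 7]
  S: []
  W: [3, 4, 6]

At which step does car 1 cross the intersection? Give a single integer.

Step 1 [NS]: N:car2-GO,E:wait,S:empty,W:wait | queues: N=0 E=3 S=0 W=3
Step 2 [NS]: N:empty,E:wait,S:empty,W:wait | queues: N=0 E=3 S=0 W=3
Step 3 [NS]: N:empty,E:wait,S:empty,W:wait | queues: N=0 E=3 S=0 W=3
Step 4 [NS]: N:empty,E:wait,S:empty,W:wait | queues: N=0 E=3 S=0 W=3
Step 5 [EW]: N:wait,E:car1-GO,S:wait,W:car3-GO | queues: N=0 E=2 S=0 W=2
Step 6 [EW]: N:wait,E:car5-GO,S:wait,W:car4-GO | queues: N=0 E=1 S=0 W=1
Step 7 [EW]: N:wait,E:car7-GO,S:wait,W:car6-GO | queues: N=0 E=0 S=0 W=0
Car 1 crosses at step 5

5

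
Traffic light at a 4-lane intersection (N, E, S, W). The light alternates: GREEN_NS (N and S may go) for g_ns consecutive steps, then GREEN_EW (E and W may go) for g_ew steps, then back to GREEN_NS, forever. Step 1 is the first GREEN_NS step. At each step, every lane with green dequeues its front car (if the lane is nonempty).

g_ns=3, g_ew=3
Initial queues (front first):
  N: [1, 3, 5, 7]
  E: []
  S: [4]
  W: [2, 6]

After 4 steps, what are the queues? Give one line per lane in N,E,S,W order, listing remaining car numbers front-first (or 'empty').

Step 1 [NS]: N:car1-GO,E:wait,S:car4-GO,W:wait | queues: N=3 E=0 S=0 W=2
Step 2 [NS]: N:car3-GO,E:wait,S:empty,W:wait | queues: N=2 E=0 S=0 W=2
Step 3 [NS]: N:car5-GO,E:wait,S:empty,W:wait | queues: N=1 E=0 S=0 W=2
Step 4 [EW]: N:wait,E:empty,S:wait,W:car2-GO | queues: N=1 E=0 S=0 W=1

N: 7
E: empty
S: empty
W: 6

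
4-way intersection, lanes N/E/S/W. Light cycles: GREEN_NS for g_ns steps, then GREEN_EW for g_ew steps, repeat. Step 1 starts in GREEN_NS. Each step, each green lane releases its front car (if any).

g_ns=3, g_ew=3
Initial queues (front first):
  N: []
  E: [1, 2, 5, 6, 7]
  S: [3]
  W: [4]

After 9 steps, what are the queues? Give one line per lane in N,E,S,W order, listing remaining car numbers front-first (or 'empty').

Step 1 [NS]: N:empty,E:wait,S:car3-GO,W:wait | queues: N=0 E=5 S=0 W=1
Step 2 [NS]: N:empty,E:wait,S:empty,W:wait | queues: N=0 E=5 S=0 W=1
Step 3 [NS]: N:empty,E:wait,S:empty,W:wait | queues: N=0 E=5 S=0 W=1
Step 4 [EW]: N:wait,E:car1-GO,S:wait,W:car4-GO | queues: N=0 E=4 S=0 W=0
Step 5 [EW]: N:wait,E:car2-GO,S:wait,W:empty | queues: N=0 E=3 S=0 W=0
Step 6 [EW]: N:wait,E:car5-GO,S:wait,W:empty | queues: N=0 E=2 S=0 W=0
Step 7 [NS]: N:empty,E:wait,S:empty,W:wait | queues: N=0 E=2 S=0 W=0
Step 8 [NS]: N:empty,E:wait,S:empty,W:wait | queues: N=0 E=2 S=0 W=0
Step 9 [NS]: N:empty,E:wait,S:empty,W:wait | queues: N=0 E=2 S=0 W=0

N: empty
E: 6 7
S: empty
W: empty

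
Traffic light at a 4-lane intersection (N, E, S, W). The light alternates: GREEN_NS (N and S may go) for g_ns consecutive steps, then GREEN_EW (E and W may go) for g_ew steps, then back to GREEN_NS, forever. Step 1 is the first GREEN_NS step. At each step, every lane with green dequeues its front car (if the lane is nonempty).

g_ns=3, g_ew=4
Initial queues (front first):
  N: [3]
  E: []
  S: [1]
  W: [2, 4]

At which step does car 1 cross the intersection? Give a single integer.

Step 1 [NS]: N:car3-GO,E:wait,S:car1-GO,W:wait | queues: N=0 E=0 S=0 W=2
Step 2 [NS]: N:empty,E:wait,S:empty,W:wait | queues: N=0 E=0 S=0 W=2
Step 3 [NS]: N:empty,E:wait,S:empty,W:wait | queues: N=0 E=0 S=0 W=2
Step 4 [EW]: N:wait,E:empty,S:wait,W:car2-GO | queues: N=0 E=0 S=0 W=1
Step 5 [EW]: N:wait,E:empty,S:wait,W:car4-GO | queues: N=0 E=0 S=0 W=0
Car 1 crosses at step 1

1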